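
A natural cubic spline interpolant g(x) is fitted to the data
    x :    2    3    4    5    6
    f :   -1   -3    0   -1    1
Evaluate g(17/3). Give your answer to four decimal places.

Put M_i = g'' at the i-th knot. Here h = (1, 1, 1, 1) and Δ = (-2, 3, -1, 2), so the interior equations h_(i-1)·M_(i-1) + 2(h_(i-1)+h_i)·M_i + h_i·M_(i+1) = 6(Δ_i − Δ_(i-1)) read
  1·M_0 + 4·M_1 + 1·M_2 = 6(Δ_1 - Δ_0) = 30
  1·M_1 + 4·M_2 + 1·M_3 = 6(Δ_2 - Δ_1) = -24
  1·M_2 + 4·M_3 + 1·M_4 = 6(Δ_3 - Δ_2) = 18
Natural end conditions: M_0 = M_4 = 0.
Forward elimination and back-substitution give M_0 = 0, M_1 = 141/14, M_2 = -72/7, M_3 = 99/14, M_4 = 0.
On [5, 6], g(x) = -1 - 5/14·(x - 5) + 99/28·(x - 5)² - 33/28·(x - 5)³.
With (x - 5) = 2/3: g(17/3) = -1/63.

-0.0159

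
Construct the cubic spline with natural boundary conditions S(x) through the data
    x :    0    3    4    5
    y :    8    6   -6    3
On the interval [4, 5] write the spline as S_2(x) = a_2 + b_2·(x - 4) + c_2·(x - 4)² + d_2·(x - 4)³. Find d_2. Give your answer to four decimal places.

Let M_i = S''(x_i). Step sizes h_i = 3, 1, 1; slopes of the chords Δ_i = (y_(i+1) - y_i)/h_i = -2/3, -12, 9.
  3·M_0 + 8·M_1 + 1·M_2 = 6(Δ_1 - Δ_0) = -68
  1·M_1 + 4·M_2 + 1·M_3 = 6(Δ_2 - Δ_1) = 126
Natural end conditions: M_0 = M_3 = 0.
Solving: M_0 = 0, M_1 = -398/31, M_2 = 1076/31, M_3 = 0.
On [4, 5], with S_2(x) = a_2 + b_2·(x - 4) + c_2·(x - 4)² + d_2·(x - 4)³: c_2 = M_2/2 = 538/31, d_2 = (M_3 - M_2)/(6h_2) = -538/93, b_2 = Δ_2 - h_2(2M_2 + M_3)/6 = -239/93.

-5.7849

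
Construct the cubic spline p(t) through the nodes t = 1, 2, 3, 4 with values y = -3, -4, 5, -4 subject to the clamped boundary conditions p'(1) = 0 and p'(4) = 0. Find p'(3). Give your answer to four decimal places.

With σ_i denoting the second derivative at x_i, h_i = 1, 1, 1, and Δ_i = (y_(i+1) − y_i)/h_i = -1, 9, -9:
  1·σ_0 + 4·σ_1 + 1·σ_2 = 6(Δ_1 - Δ_0) = 60
  1·σ_1 + 4·σ_2 + 1·σ_3 = 6(Δ_2 - Δ_1) = -108
Clamped end conditions give two more equations: 2h_0·σ_0 + h_0·σ_1 = 6(Δ_0 - p'(1)) = -6 and h_2·σ_2 + 2h_2·σ_3 = 6(p'(4) - Δ_2) = 54.
Solving: σ_0 = -94/5, σ_1 = 158/5, σ_2 = -238/5, σ_3 = 254/5.
On [3, 4], p'(t) = b_2 + 2c_2·(t - 3) + 3d_2·(t - 3)² with b_2 = Δ_2 - h_2(2σ_2 + σ_3)/6 = -8/5, c_2 = σ_2/2 = -119/5, d_2 = (σ_3 - σ_2)/(6h_2) = 82/5. So p'(3) = -8/5.

-1.6000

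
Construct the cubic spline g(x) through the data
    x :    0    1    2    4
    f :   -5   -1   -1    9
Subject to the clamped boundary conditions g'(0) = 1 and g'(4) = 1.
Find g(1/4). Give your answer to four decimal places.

Let M_i = g''(x_i). Step sizes h_i = 1, 1, 2; slopes of the chords Δ_i = (y_(i+1) - y_i)/h_i = 4, 0, 5.
  1·M_0 + 4·M_1 + 1·M_2 = 6(Δ_1 - Δ_0) = -24
  1·M_1 + 6·M_2 + 2·M_3 = 6(Δ_2 - Δ_1) = 30
Clamped end conditions give two more equations: 2h_0·M_0 + h_0·M_1 = 6(Δ_0 - g'(0)) = 18 and h_2·M_2 + 2h_2·M_3 = 6(g'(4) - Δ_2) = -24.
Solving: M_0 = 168/11, M_1 = -138/11, M_2 = 120/11, M_3 = -126/11.
On [0, 1], g(x) = -5 + 1·x + 84/11·x² - 51/11·x³.
With x = 1/4: g(1/4) = -3059/704.

-4.3452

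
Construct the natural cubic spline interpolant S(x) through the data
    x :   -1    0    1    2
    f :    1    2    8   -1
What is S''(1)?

With M_i denoting the second derivative at x_i, h_i = 1, 1, 1, and Δ_i = (y_(i+1) − y_i)/h_i = 1, 6, -9:
  1·M_0 + 4·M_1 + 1·M_2 = 6(Δ_1 - Δ_0) = 30
  1·M_1 + 4·M_2 + 1·M_3 = 6(Δ_2 - Δ_1) = -90
Natural end conditions: M_0 = M_3 = 0.
Forward elimination and back-substitution give M_0 = 0, M_1 = 14, M_2 = -26, M_3 = 0.

-26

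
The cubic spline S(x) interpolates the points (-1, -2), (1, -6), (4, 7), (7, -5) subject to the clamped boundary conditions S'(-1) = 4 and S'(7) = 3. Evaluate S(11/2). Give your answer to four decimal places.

-0.2829

With σ_i denoting the second derivative at x_i, h_i = 2, 3, 3, and Δ_i = (y_(i+1) − y_i)/h_i = -2, 13/3, -4:
  2·σ_0 + 10·σ_1 + 3·σ_2 = 6(Δ_1 - Δ_0) = 38
  3·σ_1 + 12·σ_2 + 3·σ_3 = 6(Δ_2 - Δ_1) = -50
Clamped end conditions give two more equations: 2h_0·σ_0 + h_0·σ_1 = 6(Δ_0 - S'(-1)) = -36 and h_2·σ_2 + 2h_2·σ_3 = 6(S'(7) - Δ_2) = 42.
Hence σ_0 = -260/19, σ_1 = 178/19, σ_2 = -538/57, σ_3 = 668/57.
On [4, 7], S(x) = 7 - 8/19·(x - 4) - 269/57·(x - 4)² + 67/57·(x - 4)³.
With (x - 4) = 3/2: S(11/2) = -43/152.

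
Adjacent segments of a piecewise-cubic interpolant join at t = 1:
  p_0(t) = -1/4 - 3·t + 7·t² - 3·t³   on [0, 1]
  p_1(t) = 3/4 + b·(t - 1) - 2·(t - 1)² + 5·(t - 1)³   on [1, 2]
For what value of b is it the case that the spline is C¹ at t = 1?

p_0'(t) = -3 + 14·t - 9·t², so p_0'(1) = 2. On the right, p_1'(1) = b, so b = 2.

2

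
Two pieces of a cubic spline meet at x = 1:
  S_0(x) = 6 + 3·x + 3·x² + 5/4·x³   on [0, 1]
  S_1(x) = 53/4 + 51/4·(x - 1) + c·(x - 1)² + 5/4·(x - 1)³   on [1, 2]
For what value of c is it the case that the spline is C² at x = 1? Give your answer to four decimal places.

6.7500

S_0''(x) = 6 + 15/2·x, so S_0''(1) = 27/2. On the right, S_1''(1) = 2c, so c = 27/4.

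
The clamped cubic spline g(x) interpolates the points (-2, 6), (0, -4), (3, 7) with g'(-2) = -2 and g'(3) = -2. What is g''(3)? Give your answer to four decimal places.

Write M_i for g''(x_i). With h_i = 2, 3 and divided differences Δ_i = -5, 11/3, the continuity of g' gives the tridiagonal system
  2·M_0 + 10·M_1 + 3·M_2 = 6(Δ_1 - Δ_0) = 52
Clamped end conditions give two more equations: 2h_0·M_0 + h_0·M_1 = 6(Δ_0 - g'(-2)) = -18 and h_1·M_1 + 2h_1·M_2 = 6(g'(3) - Δ_1) = -34.
Solving: M_0 = -97/10, M_1 = 52/5, M_2 = -163/15.

-10.8667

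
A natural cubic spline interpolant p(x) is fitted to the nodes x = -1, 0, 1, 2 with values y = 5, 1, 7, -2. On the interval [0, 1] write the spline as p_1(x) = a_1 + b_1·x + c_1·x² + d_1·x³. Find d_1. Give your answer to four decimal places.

With M_i denoting the second derivative at x_i, h_i = 1, 1, 1, and Δ_i = (y_(i+1) − y_i)/h_i = -4, 6, -9:
  1·M_0 + 4·M_1 + 1·M_2 = 6(Δ_1 - Δ_0) = 60
  1·M_1 + 4·M_2 + 1·M_3 = 6(Δ_2 - Δ_1) = -90
Natural end conditions: M_0 = M_3 = 0.
Hence M_0 = 0, M_1 = 22, M_2 = -28, M_3 = 0.
On [0, 1], with p_1(x) = a_1 + b_1·x + c_1·x² + d_1·x³: c_1 = M_1/2 = 11, d_1 = (M_2 - M_1)/(6h_1) = -25/3, b_1 = Δ_1 - h_1(2M_1 + M_2)/6 = 10/3.

-8.3333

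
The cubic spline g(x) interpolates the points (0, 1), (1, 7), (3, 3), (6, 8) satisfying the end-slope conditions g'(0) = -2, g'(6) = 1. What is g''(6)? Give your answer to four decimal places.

Put σ_i = g'' at the i-th knot. Here h = (1, 2, 3) and Δ = (6, -2, 5/3), so the interior equations h_(i-1)·σ_(i-1) + 2(h_(i-1)+h_i)·σ_i + h_i·σ_(i+1) = 6(Δ_i − Δ_(i-1)) read
  1·σ_0 + 6·σ_1 + 2·σ_2 = 6(Δ_1 - Δ_0) = -48
  2·σ_1 + 10·σ_2 + 3·σ_3 = 6(Δ_2 - Δ_1) = 22
Clamped end conditions give two more equations: 2h_0·σ_0 + h_0·σ_1 = 6(Δ_0 - g'(0)) = 48 and h_2·σ_2 + 2h_2·σ_3 = 6(g'(6) - Δ_2) = -4.
Solving: σ_0 = 1808/57, σ_1 = -880/57, σ_2 = 368/57, σ_3 = -74/19.

-3.8947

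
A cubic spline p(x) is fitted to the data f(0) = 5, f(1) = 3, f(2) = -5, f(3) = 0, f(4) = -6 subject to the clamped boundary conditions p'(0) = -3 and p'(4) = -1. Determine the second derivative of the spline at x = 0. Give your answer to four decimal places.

13.2500

Write σ_i for p''(x_i). With h_i = 1, 1, 1, 1 and divided differences Δ_i = -2, -8, 5, -6, the continuity of p' gives the tridiagonal system
  1·σ_0 + 4·σ_1 + 1·σ_2 = 6(Δ_1 - Δ_0) = -36
  1·σ_1 + 4·σ_2 + 1·σ_3 = 6(Δ_2 - Δ_1) = 78
  1·σ_2 + 4·σ_3 + 1·σ_4 = 6(Δ_3 - Δ_2) = -66
Clamped end conditions give two more equations: 2h_0·σ_0 + h_0·σ_1 = 6(Δ_0 - p'(0)) = 6 and h_3·σ_3 + 2h_3·σ_4 = 6(p'(4) - Δ_3) = 30.
Solving: σ_0 = 53/4, σ_1 = -41/2, σ_2 = 131/4, σ_3 = -65/2, σ_4 = 125/4.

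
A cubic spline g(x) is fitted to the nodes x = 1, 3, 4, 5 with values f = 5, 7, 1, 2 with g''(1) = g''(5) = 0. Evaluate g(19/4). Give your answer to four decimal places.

Write M_i for g''(x_i). With h_i = 2, 1, 1 and divided differences Δ_i = 1, -6, 1, the continuity of g' gives the tridiagonal system
  2·M_0 + 6·M_1 + 1·M_2 = 6(Δ_1 - Δ_0) = -42
  1·M_1 + 4·M_2 + 1·M_3 = 6(Δ_2 - Δ_1) = 42
Natural end conditions: M_0 = M_3 = 0.
Solving: M_0 = 0, M_1 = -210/23, M_2 = 294/23, M_3 = 0.
On [4, 5], g(x) = 1 - 75/23·(x - 4) + 147/23·(x - 4)² - 49/23·(x - 4)³.
With (x - 4) = 3/4: g(19/4) = 1841/1472.

1.2507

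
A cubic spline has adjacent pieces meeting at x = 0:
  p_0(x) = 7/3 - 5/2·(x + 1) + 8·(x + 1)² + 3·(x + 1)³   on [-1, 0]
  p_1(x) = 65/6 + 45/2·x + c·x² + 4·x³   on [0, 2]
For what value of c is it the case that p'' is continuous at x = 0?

17

p_0''(x) = 16 + 18·(x + 1), so p_0''(0) = 34. On the right, p_1''(0) = 2c, so c = 17.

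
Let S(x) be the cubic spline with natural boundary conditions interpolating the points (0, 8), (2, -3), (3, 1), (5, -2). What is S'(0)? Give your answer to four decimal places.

With M_i denoting the second derivative at x_i, h_i = 2, 1, 2, and Δ_i = (y_(i+1) − y_i)/h_i = -11/2, 4, -3/2:
  2·M_0 + 6·M_1 + 1·M_2 = 6(Δ_1 - Δ_0) = 57
  1·M_1 + 6·M_2 + 2·M_3 = 6(Δ_2 - Δ_1) = -33
Natural end conditions: M_0 = M_3 = 0.
Forward elimination and back-substitution give M_0 = 0, M_1 = 75/7, M_2 = -51/7, M_3 = 0.
On [0, 2], S'(x) = b_0 + 2c_0·x + 3d_0·x² with b_0 = Δ_0 - h_0(2M_0 + M_1)/6 = -127/14, c_0 = M_0/2 = 0, d_0 = (M_1 - M_0)/(6h_0) = 25/28. So S'(0) = -127/14.

-9.0714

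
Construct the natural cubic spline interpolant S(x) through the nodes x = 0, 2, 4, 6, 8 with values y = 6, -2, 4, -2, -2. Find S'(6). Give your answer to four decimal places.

Write M_i for S''(x_i). With h_i = 2, 2, 2, 2 and divided differences Δ_i = -4, 3, -3, 0, the continuity of S' gives the tridiagonal system
  2·M_0 + 8·M_1 + 2·M_2 = 6(Δ_1 - Δ_0) = 42
  2·M_1 + 8·M_2 + 2·M_3 = 6(Δ_2 - Δ_1) = -36
  2·M_2 + 8·M_3 + 2·M_4 = 6(Δ_3 - Δ_2) = 18
Natural end conditions: M_0 = M_4 = 0.
Hence M_0 = 0, M_1 = 99/14, M_2 = -51/7, M_3 = 57/14, M_4 = 0.
On [6, 8], S'(x) = b_3 + 2c_3·(x - 6) + 3d_3·(x - 6)² with b_3 = Δ_3 - h_3(2M_3 + M_4)/6 = -19/7, c_3 = M_3/2 = 57/28, d_3 = (M_4 - M_3)/(6h_3) = -19/56. So S'(6) = -19/7.

-2.7143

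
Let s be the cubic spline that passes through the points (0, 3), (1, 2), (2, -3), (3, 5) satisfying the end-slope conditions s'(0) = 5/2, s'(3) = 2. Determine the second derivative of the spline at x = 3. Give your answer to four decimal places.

With m_i denoting the second derivative at x_i, h_i = 1, 1, 1, and Δ_i = (y_(i+1) − y_i)/h_i = -1, -5, 8:
  1·m_0 + 4·m_1 + 1·m_2 = 6(Δ_1 - Δ_0) = -24
  1·m_1 + 4·m_2 + 1·m_3 = 6(Δ_2 - Δ_1) = 78
Clamped end conditions give two more equations: 2h_0·m_0 + h_0·m_1 = 6(Δ_0 - s'(0)) = -21 and h_2·m_2 + 2h_2·m_3 = 6(s'(3) - Δ_2) = -36.
Forward elimination and back-substitution give m_0 = -62/15, m_1 = -191/15, m_2 = 466/15, m_3 = -503/15.

-33.5333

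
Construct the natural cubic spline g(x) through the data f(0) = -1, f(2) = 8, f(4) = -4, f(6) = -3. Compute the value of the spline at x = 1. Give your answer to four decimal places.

5.9250

Put M_i = g'' at the i-th knot. Here h = (2, 2, 2) and Δ = (9/2, -6, 1/2), so the interior equations h_(i-1)·M_(i-1) + 2(h_(i-1)+h_i)·M_i + h_i·M_(i+1) = 6(Δ_i − Δ_(i-1)) read
  2·M_0 + 8·M_1 + 2·M_2 = 6(Δ_1 - Δ_0) = -63
  2·M_1 + 8·M_2 + 2·M_3 = 6(Δ_2 - Δ_1) = 39
Natural end conditions: M_0 = M_3 = 0.
Solving the tridiagonal system: M_0 = 0, M_1 = -97/10, M_2 = 73/10, M_3 = 0.
On [0, 2], g(x) = -1 + 116/15·x + 0·x² - 97/120·x³.
With x = 1: g(1) = 237/40.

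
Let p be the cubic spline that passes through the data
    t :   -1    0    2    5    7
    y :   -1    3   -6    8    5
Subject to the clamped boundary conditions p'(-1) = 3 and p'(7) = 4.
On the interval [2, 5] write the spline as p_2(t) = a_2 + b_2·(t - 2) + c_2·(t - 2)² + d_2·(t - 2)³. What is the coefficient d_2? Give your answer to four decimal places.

-1.1582

Write M_i for p''(x_i). With h_i = 1, 2, 3, 2 and divided differences Δ_i = 4, -9/2, 14/3, -3/2, the continuity of p' gives the tridiagonal system
  1·M_0 + 6·M_1 + 2·M_2 = 6(Δ_1 - Δ_0) = -51
  2·M_1 + 10·M_2 + 3·M_3 = 6(Δ_2 - Δ_1) = 55
  3·M_2 + 10·M_3 + 2·M_4 = 6(Δ_3 - Δ_2) = -37
Clamped end conditions give two more equations: 2h_0·M_0 + h_0·M_1 = 6(Δ_0 - p'(-1)) = 6 and h_3·M_3 + 2h_3·M_4 = 6(p'(7) - Δ_3) = 33.
Solving: M_0 = 2714/273, M_1 = -3790/273, M_2 = 6103/546, M_3 = -880/91, M_4 = 4763/364.
On [2, 5], with p_2(t) = a_2 + b_2·(t - 2) + c_2·(t - 2)² + d_2·(t - 2)³: c_2 = M_2/2 = 6103/1092, d_2 = (M_3 - M_2)/(6h_2) = -11383/9828, b_2 = Δ_2 - h_2(2M_2 + M_3)/6 = -305/182.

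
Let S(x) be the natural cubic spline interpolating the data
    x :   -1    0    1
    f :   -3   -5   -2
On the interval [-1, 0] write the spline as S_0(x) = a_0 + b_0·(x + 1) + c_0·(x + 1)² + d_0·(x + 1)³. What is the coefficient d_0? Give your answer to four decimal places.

1.2500

Let m_i = S''(x_i). Step sizes h_i = 1, 1; slopes of the chords Δ_i = (y_(i+1) - y_i)/h_i = -2, 3.
  1·m_0 + 4·m_1 + 1·m_2 = 6(Δ_1 - Δ_0) = 30
Natural end conditions: m_0 = m_2 = 0.
Solving: m_0 = 0, m_1 = 15/2, m_2 = 0.
On [-1, 0], with S_0(x) = a_0 + b_0·(x + 1) + c_0·(x + 1)² + d_0·(x + 1)³: c_0 = m_0/2 = 0, d_0 = (m_1 - m_0)/(6h_0) = 5/4, b_0 = Δ_0 - h_0(2m_0 + m_1)/6 = -13/4.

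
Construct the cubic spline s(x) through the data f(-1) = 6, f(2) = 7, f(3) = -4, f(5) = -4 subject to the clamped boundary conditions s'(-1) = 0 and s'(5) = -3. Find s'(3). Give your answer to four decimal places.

-7.3333

With σ_i denoting the second derivative at x_i, h_i = 3, 1, 2, and Δ_i = (y_(i+1) − y_i)/h_i = 1/3, -11, 0:
  3·σ_0 + 8·σ_1 + 1·σ_2 = 6(Δ_1 - Δ_0) = -68
  1·σ_1 + 6·σ_2 + 2·σ_3 = 6(Δ_2 - Δ_1) = 66
Clamped end conditions give two more equations: 2h_0·σ_0 + h_0·σ_1 = 6(Δ_0 - s'(-1)) = 2 and h_2·σ_2 + 2h_2·σ_3 = 6(s'(5) - Δ_2) = -18.
Solving the tridiagonal system: σ_0 = 7, σ_1 = -40/3, σ_2 = 53/3, σ_3 = -40/3.
On [3, 5], s'(x) = b_2 + 2c_2·(x - 3) + 3d_2·(x - 3)² with b_2 = Δ_2 - h_2(2σ_2 + σ_3)/6 = -22/3, c_2 = σ_2/2 = 53/6, d_2 = (σ_3 - σ_2)/(6h_2) = -31/12. So s'(3) = -22/3.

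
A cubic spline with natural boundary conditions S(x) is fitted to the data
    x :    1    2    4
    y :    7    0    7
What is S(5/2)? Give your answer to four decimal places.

With m_i denoting the second derivative at x_i, h_i = 1, 2, and Δ_i = (y_(i+1) − y_i)/h_i = -7, 7/2:
  1·m_0 + 6·m_1 + 2·m_2 = 6(Δ_1 - Δ_0) = 63
Natural end conditions: m_0 = m_2 = 0.
Hence m_0 = 0, m_1 = 21/2, m_2 = 0.
On [2, 4], S(x) = 0 - 7/2·(x - 2) + 21/4·(x - 2)² - 7/8·(x - 2)³.
With (x - 2) = 1/2: S(5/2) = -35/64.

-0.5469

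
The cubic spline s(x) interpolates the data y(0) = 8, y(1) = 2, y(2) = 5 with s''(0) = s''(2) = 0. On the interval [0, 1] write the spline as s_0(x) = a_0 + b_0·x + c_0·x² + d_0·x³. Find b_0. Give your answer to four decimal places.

-8.2500

Put M_i = s'' at the i-th knot. Here h = (1, 1) and Δ = (-6, 3), so the interior equations h_(i-1)·M_(i-1) + 2(h_(i-1)+h_i)·M_i + h_i·M_(i+1) = 6(Δ_i − Δ_(i-1)) read
  1·M_0 + 4·M_1 + 1·M_2 = 6(Δ_1 - Δ_0) = 54
Natural end conditions: M_0 = M_2 = 0.
Solving the tridiagonal system: M_0 = 0, M_1 = 27/2, M_2 = 0.
On [0, 1], with s_0(x) = a_0 + b_0·x + c_0·x² + d_0·x³: c_0 = M_0/2 = 0, d_0 = (M_1 - M_0)/(6h_0) = 9/4, b_0 = Δ_0 - h_0(2M_0 + M_1)/6 = -33/4.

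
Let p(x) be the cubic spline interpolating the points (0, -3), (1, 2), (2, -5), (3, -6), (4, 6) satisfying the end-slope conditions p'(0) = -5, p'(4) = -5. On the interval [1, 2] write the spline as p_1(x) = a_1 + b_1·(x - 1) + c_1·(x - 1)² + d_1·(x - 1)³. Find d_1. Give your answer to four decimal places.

6.6250

With M_i denoting the second derivative at x_i, h_i = 1, 1, 1, 1, and Δ_i = (y_(i+1) − y_i)/h_i = 5, -7, -1, 12:
  1·M_0 + 4·M_1 + 1·M_2 = 6(Δ_1 - Δ_0) = -72
  1·M_1 + 4·M_2 + 1·M_3 = 6(Δ_2 - Δ_1) = 36
  1·M_2 + 4·M_3 + 1·M_4 = 6(Δ_3 - Δ_2) = 78
Clamped end conditions give two more equations: 2h_0·M_0 + h_0·M_1 = 6(Δ_0 - p'(0)) = 60 and h_3·M_3 + 2h_3·M_4 = 6(p'(4) - Δ_3) = -102.
Solving: M_0 = 183/4, M_1 = -63/2, M_2 = 33/4, M_3 = 69/2, M_4 = -273/4.
On [1, 2], with p_1(x) = a_1 + b_1·(x - 1) + c_1·(x - 1)² + d_1·(x - 1)³: c_1 = M_1/2 = -63/4, d_1 = (M_2 - M_1)/(6h_1) = 53/8, b_1 = Δ_1 - h_1(2M_1 + M_2)/6 = 17/8.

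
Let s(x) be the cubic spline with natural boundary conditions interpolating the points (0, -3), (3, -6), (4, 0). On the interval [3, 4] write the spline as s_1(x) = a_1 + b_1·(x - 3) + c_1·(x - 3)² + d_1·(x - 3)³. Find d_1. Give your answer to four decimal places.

Write M_i for s''(x_i). With h_i = 3, 1 and divided differences Δ_i = -1, 6, the continuity of s' gives the tridiagonal system
  3·M_0 + 8·M_1 + 1·M_2 = 6(Δ_1 - Δ_0) = 42
Natural end conditions: M_0 = M_2 = 0.
Forward elimination and back-substitution give M_0 = 0, M_1 = 21/4, M_2 = 0.
On [3, 4], with s_1(x) = a_1 + b_1·(x - 3) + c_1·(x - 3)² + d_1·(x - 3)³: c_1 = M_1/2 = 21/8, d_1 = (M_2 - M_1)/(6h_1) = -7/8, b_1 = Δ_1 - h_1(2M_1 + M_2)/6 = 17/4.

-0.8750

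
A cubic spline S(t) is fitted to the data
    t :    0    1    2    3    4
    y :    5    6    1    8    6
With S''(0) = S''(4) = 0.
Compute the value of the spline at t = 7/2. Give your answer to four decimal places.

Write M_i for S''(x_i). With h_i = 1, 1, 1, 1 and divided differences Δ_i = 1, -5, 7, -2, the continuity of S' gives the tridiagonal system
  1·M_0 + 4·M_1 + 1·M_2 = 6(Δ_1 - Δ_0) = -36
  1·M_1 + 4·M_2 + 1·M_3 = 6(Δ_2 - Δ_1) = 72
  1·M_2 + 4·M_3 + 1·M_4 = 6(Δ_3 - Δ_2) = -54
Natural end conditions: M_0 = M_4 = 0.
Hence M_0 = 0, M_1 = -63/4, M_2 = 27, M_3 = -81/4, M_4 = 0.
On [3, 4], S(t) = 8 + 19/4·(t - 3) - 81/8·(t - 3)² + 27/8·(t - 3)³.
With (t - 3) = 1/2: S(7/2) = 529/64.

8.2656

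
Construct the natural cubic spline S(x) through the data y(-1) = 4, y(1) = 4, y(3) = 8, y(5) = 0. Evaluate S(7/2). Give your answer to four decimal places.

7.1375

Put m_i = S'' at the i-th knot. Here h = (2, 2, 2) and Δ = (0, 2, -4), so the interior equations h_(i-1)·m_(i-1) + 2(h_(i-1)+h_i)·m_i + h_i·m_(i+1) = 6(Δ_i − Δ_(i-1)) read
  2·m_0 + 8·m_1 + 2·m_2 = 6(Δ_1 - Δ_0) = 12
  2·m_1 + 8·m_2 + 2·m_3 = 6(Δ_2 - Δ_1) = -36
Natural end conditions: m_0 = m_3 = 0.
Solving: m_0 = 0, m_1 = 14/5, m_2 = -26/5, m_3 = 0.
On [3, 5], S(x) = 8 - 8/15·(x - 3) - 13/5·(x - 3)² + 13/30·(x - 3)³.
With (x - 3) = 1/2: S(7/2) = 571/80.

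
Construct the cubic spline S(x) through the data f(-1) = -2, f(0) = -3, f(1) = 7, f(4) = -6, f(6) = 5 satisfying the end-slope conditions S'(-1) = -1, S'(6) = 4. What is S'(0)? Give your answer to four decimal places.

5.0550

Let σ_i = S''(x_i). Step sizes h_i = 1, 1, 3, 2; slopes of the chords Δ_i = (y_(i+1) - y_i)/h_i = -1, 10, -13/3, 11/2.
  1·σ_0 + 4·σ_1 + 1·σ_2 = 6(Δ_1 - Δ_0) = 66
  1·σ_1 + 8·σ_2 + 3·σ_3 = 6(Δ_2 - Δ_1) = -86
  3·σ_2 + 10·σ_3 + 2·σ_4 = 6(Δ_3 - Δ_2) = 59
Clamped end conditions give two more equations: 2h_0·σ_0 + h_0·σ_1 = 6(Δ_0 - S'(-1)) = 0 and h_3·σ_3 + 2h_3·σ_4 = 6(S'(6) - Δ_3) = -9.
Solving the tridiagonal system: σ_0 = -3415/282, σ_1 = 3415/141, σ_2 = -5293/282, σ_3 = 1877/141, σ_4 = -5023/564.
On [0, 1], S'(x) = b_1 + 2c_1·x + 3d_1·x² with b_1 = Δ_1 - h_1(2σ_1 + σ_2)/6 = 2851/564, c_1 = σ_1/2 = 3415/282, d_1 = (σ_2 - σ_1)/(6h_1) = -1347/188. So S'(0) = 2851/564.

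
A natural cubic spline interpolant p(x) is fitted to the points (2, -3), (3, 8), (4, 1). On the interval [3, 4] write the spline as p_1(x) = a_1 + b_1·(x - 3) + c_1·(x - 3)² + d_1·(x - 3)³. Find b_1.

2

Put m_i = p'' at the i-th knot. Here h = (1, 1) and Δ = (11, -7), so the interior equations h_(i-1)·m_(i-1) + 2(h_(i-1)+h_i)·m_i + h_i·m_(i+1) = 6(Δ_i − Δ_(i-1)) read
  1·m_0 + 4·m_1 + 1·m_2 = 6(Δ_1 - Δ_0) = -108
Natural end conditions: m_0 = m_2 = 0.
Solving the tridiagonal system: m_0 = 0, m_1 = -27, m_2 = 0.
On [3, 4], with p_1(x) = a_1 + b_1·(x - 3) + c_1·(x - 3)² + d_1·(x - 3)³: c_1 = m_1/2 = -27/2, d_1 = (m_2 - m_1)/(6h_1) = 9/2, b_1 = Δ_1 - h_1(2m_1 + m_2)/6 = 2.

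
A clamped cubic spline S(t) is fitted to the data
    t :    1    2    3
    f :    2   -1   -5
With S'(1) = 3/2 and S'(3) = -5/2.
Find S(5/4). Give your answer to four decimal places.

With m_i denoting the second derivative at x_i, h_i = 1, 1, and Δ_i = (y_(i+1) − y_i)/h_i = -3, -4:
  1·m_0 + 4·m_1 + 1·m_2 = 6(Δ_1 - Δ_0) = -6
Clamped end conditions give two more equations: 2h_0·m_0 + h_0·m_1 = 6(Δ_0 - S'(1)) = -27 and h_1·m_1 + 2h_1·m_2 = 6(S'(3) - Δ_1) = 9.
Solving the tridiagonal system: m_0 = -14, m_1 = 1, m_2 = 4.
On [1, 2], S(t) = 2 + 3/2·(t - 1) - 7·(t - 1)² + 5/2·(t - 1)³.
With (t - 1) = 1/4: S(5/4) = 253/128.

1.9766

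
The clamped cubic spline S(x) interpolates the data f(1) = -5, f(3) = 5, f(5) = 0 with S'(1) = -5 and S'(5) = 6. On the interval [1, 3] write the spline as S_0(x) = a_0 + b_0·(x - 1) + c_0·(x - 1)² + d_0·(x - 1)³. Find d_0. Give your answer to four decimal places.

-3.3438

Write σ_i for S''(x_i). With h_i = 2, 2 and divided differences Δ_i = 5, -5/2, the continuity of S' gives the tridiagonal system
  2·σ_0 + 8·σ_1 + 2·σ_2 = 6(Δ_1 - Δ_0) = -45
Clamped end conditions give two more equations: 2h_0·σ_0 + h_0·σ_1 = 6(Δ_0 - S'(1)) = 60 and h_1·σ_1 + 2h_1·σ_2 = 6(S'(5) - Δ_1) = 51.
Forward elimination and back-substitution give σ_0 = 187/8, σ_1 = -67/4, σ_2 = 169/8.
On [1, 3], with S_0(x) = a_0 + b_0·(x - 1) + c_0·(x - 1)² + d_0·(x - 1)³: c_0 = σ_0/2 = 187/16, d_0 = (σ_1 - σ_0)/(6h_0) = -107/32, b_0 = Δ_0 - h_0(2σ_0 + σ_1)/6 = -5.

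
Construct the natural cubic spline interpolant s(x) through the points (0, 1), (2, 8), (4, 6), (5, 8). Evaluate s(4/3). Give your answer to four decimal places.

Let σ_i = s''(x_i). Step sizes h_i = 2, 2, 1; slopes of the chords Δ_i = (y_(i+1) - y_i)/h_i = 7/2, -1, 2.
  2·σ_0 + 8·σ_1 + 2·σ_2 = 6(Δ_1 - Δ_0) = -27
  2·σ_1 + 6·σ_2 + 1·σ_3 = 6(Δ_2 - Δ_1) = 18
Natural end conditions: σ_0 = σ_3 = 0.
Forward elimination and back-substitution give σ_0 = 0, σ_1 = -9/2, σ_2 = 9/2, σ_3 = 0.
On [0, 2], s(x) = 1 + 5·x + 0·x² - 3/8·x³.
With x = 4/3: s(4/3) = 61/9.

6.7778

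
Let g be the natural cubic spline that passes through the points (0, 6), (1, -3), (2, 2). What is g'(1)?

With m_i denoting the second derivative at x_i, h_i = 1, 1, and Δ_i = (y_(i+1) − y_i)/h_i = -9, 5:
  1·m_0 + 4·m_1 + 1·m_2 = 6(Δ_1 - Δ_0) = 84
Natural end conditions: m_0 = m_2 = 0.
Hence m_0 = 0, m_1 = 21, m_2 = 0.
On [1, 2], g'(x) = b_1 + 2c_1·(x - 1) + 3d_1·(x - 1)² with b_1 = Δ_1 - h_1(2m_1 + m_2)/6 = -2, c_1 = m_1/2 = 21/2, d_1 = (m_2 - m_1)/(6h_1) = -7/2. So g'(1) = -2.

-2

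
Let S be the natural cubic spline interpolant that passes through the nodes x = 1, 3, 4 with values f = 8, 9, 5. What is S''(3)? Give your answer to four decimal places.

-4.5000

With M_i denoting the second derivative at x_i, h_i = 2, 1, and Δ_i = (y_(i+1) − y_i)/h_i = 1/2, -4:
  2·M_0 + 6·M_1 + 1·M_2 = 6(Δ_1 - Δ_0) = -27
Natural end conditions: M_0 = M_2 = 0.
Solving: M_0 = 0, M_1 = -9/2, M_2 = 0.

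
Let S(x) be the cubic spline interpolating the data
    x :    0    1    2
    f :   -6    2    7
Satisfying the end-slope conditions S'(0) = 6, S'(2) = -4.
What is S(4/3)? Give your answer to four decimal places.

With σ_i denoting the second derivative at x_i, h_i = 1, 1, and Δ_i = (y_(i+1) − y_i)/h_i = 8, 5:
  1·σ_0 + 4·σ_1 + 1·σ_2 = 6(Δ_1 - Δ_0) = -18
Clamped end conditions give two more equations: 2h_0·σ_0 + h_0·σ_1 = 6(Δ_0 - S'(0)) = 12 and h_1·σ_1 + 2h_1·σ_2 = 6(S'(2) - Δ_1) = -54.
Solving the tridiagonal system: σ_0 = 11/2, σ_1 = 1, σ_2 = -55/2.
On [1, 2], S(x) = 2 + 37/4·(x - 1) + 1/2·(x - 1)² - 19/4·(x - 1)³.
With (x - 1) = 1/3: S(4/3) = 134/27.

4.9630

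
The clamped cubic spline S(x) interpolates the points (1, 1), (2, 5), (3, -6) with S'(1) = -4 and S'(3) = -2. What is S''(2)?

Let σ_i = S''(x_i). Step sizes h_i = 1, 1; slopes of the chords Δ_i = (y_(i+1) - y_i)/h_i = 4, -11.
  1·σ_0 + 4·σ_1 + 1·σ_2 = 6(Δ_1 - Δ_0) = -90
Clamped end conditions give two more equations: 2h_0·σ_0 + h_0·σ_1 = 6(Δ_0 - S'(1)) = 48 and h_1·σ_1 + 2h_1·σ_2 = 6(S'(3) - Δ_1) = 54.
Forward elimination and back-substitution give σ_0 = 95/2, σ_1 = -47, σ_2 = 101/2.

-47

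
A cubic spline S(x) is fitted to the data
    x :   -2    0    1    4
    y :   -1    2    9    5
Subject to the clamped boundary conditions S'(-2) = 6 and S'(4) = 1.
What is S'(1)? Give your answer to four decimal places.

Put m_i = S'' at the i-th knot. Here h = (2, 1, 3) and Δ = (3/2, 7, -4/3), so the interior equations h_(i-1)·m_(i-1) + 2(h_(i-1)+h_i)·m_i + h_i·m_(i+1) = 6(Δ_i − Δ_(i-1)) read
  2·m_0 + 6·m_1 + 1·m_2 = 6(Δ_1 - Δ_0) = 33
  1·m_1 + 8·m_2 + 3·m_3 = 6(Δ_2 - Δ_1) = -50
Clamped end conditions give two more equations: 2h_0·m_0 + h_0·m_1 = 6(Δ_0 - S'(-2)) = -27 and h_2·m_2 + 2h_2·m_3 = 6(S'(4) - Δ_2) = 14.
Solving the tridiagonal system: m_0 = -523/42, m_1 = 479/42, m_2 = -221/21, m_3 = 319/42.
On [1, 4], S'(x) = b_2 + 2c_2·(x - 1) + 3d_2·(x - 1)² with b_2 = Δ_2 - h_2(2m_2 + m_3)/6 = 151/28, c_2 = m_2/2 = -221/42, d_2 = (m_3 - m_2)/(6h_2) = 761/756. So S'(1) = 151/28.

5.3929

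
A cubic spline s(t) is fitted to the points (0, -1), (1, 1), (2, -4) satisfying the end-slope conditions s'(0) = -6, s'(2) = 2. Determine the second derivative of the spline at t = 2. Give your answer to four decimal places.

Put M_i = s'' at the i-th knot. Here h = (1, 1) and Δ = (2, -5), so the interior equations h_(i-1)·M_(i-1) + 2(h_(i-1)+h_i)·M_i + h_i·M_(i+1) = 6(Δ_i − Δ_(i-1)) read
  1·M_0 + 4·M_1 + 1·M_2 = 6(Δ_1 - Δ_0) = -42
Clamped end conditions give two more equations: 2h_0·M_0 + h_0·M_1 = 6(Δ_0 - s'(0)) = 48 and h_1·M_1 + 2h_1·M_2 = 6(s'(2) - Δ_1) = 42.
Solving the tridiagonal system: M_0 = 77/2, M_1 = -29, M_2 = 71/2.

35.5000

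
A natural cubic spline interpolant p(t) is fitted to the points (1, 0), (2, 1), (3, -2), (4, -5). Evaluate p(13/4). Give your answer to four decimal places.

-2.8375

Put M_i = p'' at the i-th knot. Here h = (1, 1, 1) and Δ = (1, -3, -3), so the interior equations h_(i-1)·M_(i-1) + 2(h_(i-1)+h_i)·M_i + h_i·M_(i+1) = 6(Δ_i − Δ_(i-1)) read
  1·M_0 + 4·M_1 + 1·M_2 = 6(Δ_1 - Δ_0) = -24
  1·M_1 + 4·M_2 + 1·M_3 = 6(Δ_2 - Δ_1) = 0
Natural end conditions: M_0 = M_3 = 0.
Solving: M_0 = 0, M_1 = -32/5, M_2 = 8/5, M_3 = 0.
On [3, 4], p(t) = -2 - 53/15·(t - 3) + 4/5·(t - 3)² - 4/15·(t - 3)³.
With (t - 3) = 1/4: p(13/4) = -227/80.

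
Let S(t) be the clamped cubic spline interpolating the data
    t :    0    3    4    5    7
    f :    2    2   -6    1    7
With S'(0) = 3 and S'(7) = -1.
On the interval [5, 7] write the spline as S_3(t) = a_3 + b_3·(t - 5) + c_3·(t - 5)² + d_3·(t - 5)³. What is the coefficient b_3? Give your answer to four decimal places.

8.8987

Put M_i = S'' at the i-th knot. Here h = (3, 1, 1, 2) and Δ = (0, -8, 7, 3), so the interior equations h_(i-1)·M_(i-1) + 2(h_(i-1)+h_i)·M_i + h_i·M_(i+1) = 6(Δ_i − Δ_(i-1)) read
  3·M_0 + 8·M_1 + 1·M_2 = 6(Δ_1 - Δ_0) = -48
  1·M_1 + 4·M_2 + 1·M_3 = 6(Δ_2 - Δ_1) = 90
  1·M_2 + 6·M_3 + 2·M_4 = 6(Δ_3 - Δ_2) = -24
Clamped end conditions give two more equations: 2h_0·M_0 + h_0·M_1 = 6(Δ_0 - S'(0)) = -18 and h_3·M_3 + 2h_3·M_4 = 6(S'(7) - Δ_3) = -24.
Forward elimination and back-substitution give M_0 = 164/79, M_1 = -802/79, M_2 = 2132/79, M_3 = -616/79, M_4 = -166/79.
On [5, 7], with S_3(t) = a_3 + b_3·(t - 5) + c_3·(t - 5)² + d_3·(t - 5)³: c_3 = M_3/2 = -308/79, d_3 = (M_4 - M_3)/(6h_3) = 75/158, b_3 = Δ_3 - h_3(2M_3 + M_4)/6 = 703/79.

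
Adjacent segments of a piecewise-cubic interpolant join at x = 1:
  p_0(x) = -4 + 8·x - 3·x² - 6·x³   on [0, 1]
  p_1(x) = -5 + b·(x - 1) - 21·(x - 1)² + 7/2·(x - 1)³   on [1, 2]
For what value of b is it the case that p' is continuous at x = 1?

-16

p_0'(x) = 8 - 6·x - 18·x², so p_0'(1) = -16. On the right, p_1'(1) = b, so b = -16.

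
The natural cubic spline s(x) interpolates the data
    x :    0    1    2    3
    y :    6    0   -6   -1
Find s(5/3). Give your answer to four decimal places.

Write σ_i for s''(x_i). With h_i = 1, 1, 1 and divided differences Δ_i = -6, -6, 5, the continuity of s' gives the tridiagonal system
  1·σ_0 + 4·σ_1 + 1·σ_2 = 6(Δ_1 - Δ_0) = 0
  1·σ_1 + 4·σ_2 + 1·σ_3 = 6(Δ_2 - Δ_1) = 66
Natural end conditions: σ_0 = σ_3 = 0.
Solving: σ_0 = 0, σ_1 = -22/5, σ_2 = 88/5, σ_3 = 0.
On [1, 2], s(x) = 0 - 112/15·(x - 1) - 11/5·(x - 1)² + 11/3·(x - 1)³.
With (x - 1) = 2/3: s(5/3) = -1972/405.

-4.8691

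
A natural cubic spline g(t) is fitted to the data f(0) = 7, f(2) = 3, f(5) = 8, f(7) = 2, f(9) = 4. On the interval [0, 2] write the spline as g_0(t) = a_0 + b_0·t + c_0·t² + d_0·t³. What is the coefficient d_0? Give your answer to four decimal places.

0.3014

With M_i denoting the second derivative at x_i, h_i = 2, 3, 2, 2, and Δ_i = (y_(i+1) − y_i)/h_i = -2, 5/3, -3, 1:
  2·M_0 + 10·M_1 + 3·M_2 = 6(Δ_1 - Δ_0) = 22
  3·M_1 + 10·M_2 + 2·M_3 = 6(Δ_2 - Δ_1) = -28
  2·M_2 + 8·M_3 + 2·M_4 = 6(Δ_3 - Δ_2) = 24
Natural end conditions: M_0 = M_4 = 0.
Solving the tridiagonal system: M_0 = 0, M_1 = 311/86, M_2 = -203/43, M_3 = 719/172, M_4 = 0.
On [0, 2], with g_0(t) = a_0 + b_0·t + c_0·t² + d_0·t³: c_0 = M_0/2 = 0, d_0 = (M_1 - M_0)/(6h_0) = 311/1032, b_0 = Δ_0 - h_0(2M_0 + M_1)/6 = -827/258.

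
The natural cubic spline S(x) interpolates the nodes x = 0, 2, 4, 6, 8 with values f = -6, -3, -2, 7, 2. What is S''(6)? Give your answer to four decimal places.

With m_i denoting the second derivative at x_i, h_i = 2, 2, 2, 2, and Δ_i = (y_(i+1) − y_i)/h_i = 3/2, 1/2, 9/2, -5/2:
  2·m_0 + 8·m_1 + 2·m_2 = 6(Δ_1 - Δ_0) = -6
  2·m_1 + 8·m_2 + 2·m_3 = 6(Δ_2 - Δ_1) = 24
  2·m_2 + 8·m_3 + 2·m_4 = 6(Δ_3 - Δ_2) = -42
Natural end conditions: m_0 = m_4 = 0.
Hence m_0 = 0, m_1 = -57/28, m_2 = 36/7, m_3 = -183/28, m_4 = 0.

-6.5357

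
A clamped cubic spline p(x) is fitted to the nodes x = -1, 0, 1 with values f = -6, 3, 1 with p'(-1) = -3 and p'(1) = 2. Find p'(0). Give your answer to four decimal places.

5.5000

Put M_i = p'' at the i-th knot. Here h = (1, 1) and Δ = (9, -2), so the interior equations h_(i-1)·M_(i-1) + 2(h_(i-1)+h_i)·M_i + h_i·M_(i+1) = 6(Δ_i − Δ_(i-1)) read
  1·M_0 + 4·M_1 + 1·M_2 = 6(Δ_1 - Δ_0) = -66
Clamped end conditions give two more equations: 2h_0·M_0 + h_0·M_1 = 6(Δ_0 - p'(-1)) = 72 and h_1·M_1 + 2h_1·M_2 = 6(p'(1) - Δ_1) = 24.
Solving: M_0 = 55, M_1 = -38, M_2 = 31.
On [0, 1], p'(x) = b_1 + 2c_1·x + 3d_1·x² with b_1 = Δ_1 - h_1(2M_1 + M_2)/6 = 11/2, c_1 = M_1/2 = -19, d_1 = (M_2 - M_1)/(6h_1) = 23/2. So p'(0) = 11/2.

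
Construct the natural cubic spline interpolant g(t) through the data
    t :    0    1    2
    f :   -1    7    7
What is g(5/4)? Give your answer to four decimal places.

Let M_i = g''(x_i). Step sizes h_i = 1, 1; slopes of the chords Δ_i = (y_(i+1) - y_i)/h_i = 8, 0.
  1·M_0 + 4·M_1 + 1·M_2 = 6(Δ_1 - Δ_0) = -48
Natural end conditions: M_0 = M_2 = 0.
Forward elimination and back-substitution give M_0 = 0, M_1 = -12, M_2 = 0.
On [1, 2], g(t) = 7 + 4·(t - 1) - 6·(t - 1)² + 2·(t - 1)³.
With (t - 1) = 1/4: g(5/4) = 245/32.

7.6563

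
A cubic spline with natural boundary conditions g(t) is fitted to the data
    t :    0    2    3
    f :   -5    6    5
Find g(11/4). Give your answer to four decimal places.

5.5039

Write σ_i for g''(x_i). With h_i = 2, 1 and divided differences Δ_i = 11/2, -1, the continuity of g' gives the tridiagonal system
  2·σ_0 + 6·σ_1 + 1·σ_2 = 6(Δ_1 - Δ_0) = -39
Natural end conditions: σ_0 = σ_2 = 0.
Forward elimination and back-substitution give σ_0 = 0, σ_1 = -13/2, σ_2 = 0.
On [2, 3], g(t) = 6 + 7/6·(t - 2) - 13/4·(t - 2)² + 13/12·(t - 2)³.
With (t - 2) = 3/4: g(11/4) = 1409/256.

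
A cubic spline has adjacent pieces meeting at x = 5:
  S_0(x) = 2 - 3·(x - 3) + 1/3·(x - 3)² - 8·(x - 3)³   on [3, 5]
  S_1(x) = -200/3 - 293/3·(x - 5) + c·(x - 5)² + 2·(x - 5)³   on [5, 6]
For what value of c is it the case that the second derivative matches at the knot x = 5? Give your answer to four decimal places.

S_0''(x) = 2/3 - 48·(x - 3), so S_0''(5) = -286/3. On the right, S_1''(5) = 2c, so c = -143/3.

-47.6667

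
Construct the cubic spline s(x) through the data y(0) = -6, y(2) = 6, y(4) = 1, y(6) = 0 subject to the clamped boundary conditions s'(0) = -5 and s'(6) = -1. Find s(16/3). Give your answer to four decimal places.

Let M_i = s''(x_i). Step sizes h_i = 2, 2, 2; slopes of the chords Δ_i = (y_(i+1) - y_i)/h_i = 6, -5/2, -1/2.
  2·M_0 + 8·M_1 + 2·M_2 = 6(Δ_1 - Δ_0) = -51
  2·M_1 + 8·M_2 + 2·M_3 = 6(Δ_2 - Δ_1) = 12
Clamped end conditions give two more equations: 2h_0·M_0 + h_0·M_1 = 6(Δ_0 - s'(0)) = 66 and h_2·M_2 + 2h_2·M_3 = 6(s'(6) - Δ_2) = -3.
Solving: M_0 = 70/3, M_1 = -41/3, M_2 = 35/6, M_3 = -11/3.
On [4, 6], s(x) = 1 - 19/6·(x - 4) + 35/12·(x - 4)² - 19/24·(x - 4)³.
With (x - 4) = 4/3: s(16/3) = 7/81.

0.0864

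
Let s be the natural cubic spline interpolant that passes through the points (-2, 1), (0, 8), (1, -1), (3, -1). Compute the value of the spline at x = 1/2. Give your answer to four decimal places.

3.6875

Put m_i = s'' at the i-th knot. Here h = (2, 1, 2) and Δ = (7/2, -9, 0), so the interior equations h_(i-1)·m_(i-1) + 2(h_(i-1)+h_i)·m_i + h_i·m_(i+1) = 6(Δ_i − Δ_(i-1)) read
  2·m_0 + 6·m_1 + 1·m_2 = 6(Δ_1 - Δ_0) = -75
  1·m_1 + 6·m_2 + 2·m_3 = 6(Δ_2 - Δ_1) = 54
Natural end conditions: m_0 = m_3 = 0.
Solving: m_0 = 0, m_1 = -72/5, m_2 = 57/5, m_3 = 0.
On [0, 1], s(x) = 8 - 61/10·x - 36/5·x² + 43/10·x³.
With x = 1/2: s(1/2) = 59/16.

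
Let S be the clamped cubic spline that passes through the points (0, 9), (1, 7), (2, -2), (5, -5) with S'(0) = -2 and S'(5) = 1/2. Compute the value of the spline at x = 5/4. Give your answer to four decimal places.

Put M_i = S'' at the i-th knot. Here h = (1, 1, 3) and Δ = (-2, -9, -1), so the interior equations h_(i-1)·M_(i-1) + 2(h_(i-1)+h_i)·M_i + h_i·M_(i+1) = 6(Δ_i − Δ_(i-1)) read
  1·M_0 + 4·M_1 + 1·M_2 = 6(Δ_1 - Δ_0) = -42
  1·M_1 + 8·M_2 + 3·M_3 = 6(Δ_2 - Δ_1) = 48
Clamped end conditions give two more equations: 2h_0·M_0 + h_0·M_1 = 6(Δ_0 - S'(0)) = 0 and h_2·M_2 + 2h_2·M_3 = 6(S'(5) - Δ_2) = 9.
Solving the tridiagonal system: M_0 = 211/29, M_1 = -422/29, M_2 = 259/29, M_3 = -86/29.
On [1, 2], S(x) = 7 - 327/58·(x - 1) - 211/29·(x - 1)² + 227/58·(x - 1)³.
With (x - 1) = 1/4: S(5/4) = 19291/3712.

5.1969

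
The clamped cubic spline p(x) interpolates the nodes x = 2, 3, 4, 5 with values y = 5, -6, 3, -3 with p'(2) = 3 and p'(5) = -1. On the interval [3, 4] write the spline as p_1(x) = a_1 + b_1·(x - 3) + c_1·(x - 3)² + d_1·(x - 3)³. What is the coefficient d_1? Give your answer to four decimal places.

-17.8000

Let m_i = p''(x_i). Step sizes h_i = 1, 1, 1; slopes of the chords Δ_i = (y_(i+1) - y_i)/h_i = -11, 9, -6.
  1·m_0 + 4·m_1 + 1·m_2 = 6(Δ_1 - Δ_0) = 120
  1·m_1 + 4·m_2 + 1·m_3 = 6(Δ_2 - Δ_1) = -90
Clamped end conditions give two more equations: 2h_0·m_0 + h_0·m_1 = 6(Δ_0 - p'(2)) = -84 and h_2·m_2 + 2h_2·m_3 = 6(p'(5) - Δ_2) = 30.
Forward elimination and back-substitution give m_0 = -1078/15, m_1 = 896/15, m_2 = -706/15, m_3 = 578/15.
On [3, 4], with p_1(x) = a_1 + b_1·(x - 3) + c_1·(x - 3)² + d_1·(x - 3)³: c_1 = m_1/2 = 448/15, d_1 = (m_2 - m_1)/(6h_1) = -89/5, b_1 = Δ_1 - h_1(2m_1 + m_2)/6 = -46/15.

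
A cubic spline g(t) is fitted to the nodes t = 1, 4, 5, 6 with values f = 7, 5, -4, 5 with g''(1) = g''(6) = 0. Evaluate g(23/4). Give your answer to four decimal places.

Write M_i for g''(x_i). With h_i = 3, 1, 1 and divided differences Δ_i = -2/3, -9, 9, the continuity of g' gives the tridiagonal system
  3·M_0 + 8·M_1 + 1·M_2 = 6(Δ_1 - Δ_0) = -50
  1·M_1 + 4·M_2 + 1·M_3 = 6(Δ_2 - Δ_1) = 108
Natural end conditions: M_0 = M_3 = 0.
Solving: M_0 = 0, M_1 = -308/31, M_2 = 914/31, M_3 = 0.
On [5, 6], g(t) = -4 - 77/93·(t - 5) + 457/31·(t - 5)² - 457/93·(t - 5)³.
With (t - 5) = 3/4: g(23/4) = 3171/1984.

1.5983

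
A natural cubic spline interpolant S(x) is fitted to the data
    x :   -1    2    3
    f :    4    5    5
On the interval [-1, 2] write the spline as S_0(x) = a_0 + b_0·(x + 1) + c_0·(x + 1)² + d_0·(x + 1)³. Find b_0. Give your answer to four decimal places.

Let M_i = S''(x_i). Step sizes h_i = 3, 1; slopes of the chords Δ_i = (y_(i+1) - y_i)/h_i = 1/3, 0.
  3·M_0 + 8·M_1 + 1·M_2 = 6(Δ_1 - Δ_0) = -2
Natural end conditions: M_0 = M_2 = 0.
Hence M_0 = 0, M_1 = -1/4, M_2 = 0.
On [-1, 2], with S_0(x) = a_0 + b_0·(x + 1) + c_0·(x + 1)² + d_0·(x + 1)³: c_0 = M_0/2 = 0, d_0 = (M_1 - M_0)/(6h_0) = -1/72, b_0 = Δ_0 - h_0(2M_0 + M_1)/6 = 11/24.

0.4583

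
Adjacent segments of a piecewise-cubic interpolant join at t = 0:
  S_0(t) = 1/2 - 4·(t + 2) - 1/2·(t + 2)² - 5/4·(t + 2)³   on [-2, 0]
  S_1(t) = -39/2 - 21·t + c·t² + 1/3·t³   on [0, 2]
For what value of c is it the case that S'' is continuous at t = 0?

S_0''(t) = -1 - 15/2·(t + 2), so S_0''(0) = -16. On the right, S_1''(0) = 2c, so c = -8.

-8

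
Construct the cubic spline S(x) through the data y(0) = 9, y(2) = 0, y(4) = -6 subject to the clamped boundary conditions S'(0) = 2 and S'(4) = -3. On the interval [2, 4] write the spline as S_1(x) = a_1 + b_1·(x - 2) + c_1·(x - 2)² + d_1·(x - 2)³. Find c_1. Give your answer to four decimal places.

2.3750

Put M_i = S'' at the i-th knot. Here h = (2, 2) and Δ = (-9/2, -3), so the interior equations h_(i-1)·M_(i-1) + 2(h_(i-1)+h_i)·M_i + h_i·M_(i+1) = 6(Δ_i − Δ_(i-1)) read
  2·M_0 + 8·M_1 + 2·M_2 = 6(Δ_1 - Δ_0) = 9
Clamped end conditions give two more equations: 2h_0·M_0 + h_0·M_1 = 6(Δ_0 - S'(0)) = -39 and h_1·M_1 + 2h_1·M_2 = 6(S'(4) - Δ_1) = 0.
Solving the tridiagonal system: M_0 = -97/8, M_1 = 19/4, M_2 = -19/8.
On [2, 4], with S_1(x) = a_1 + b_1·(x - 2) + c_1·(x - 2)² + d_1·(x - 2)³: c_1 = M_1/2 = 19/8, d_1 = (M_2 - M_1)/(6h_1) = -19/32, b_1 = Δ_1 - h_1(2M_1 + M_2)/6 = -43/8.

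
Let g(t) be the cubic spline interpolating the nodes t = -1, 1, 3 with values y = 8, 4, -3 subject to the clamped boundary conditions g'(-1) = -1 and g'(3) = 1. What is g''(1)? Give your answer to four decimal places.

-3.2500

Let σ_i = g''(x_i). Step sizes h_i = 2, 2; slopes of the chords Δ_i = (y_(i+1) - y_i)/h_i = -2, -7/2.
  2·σ_0 + 8·σ_1 + 2·σ_2 = 6(Δ_1 - Δ_0) = -9
Clamped end conditions give two more equations: 2h_0·σ_0 + h_0·σ_1 = 6(Δ_0 - g'(-1)) = -6 and h_1·σ_1 + 2h_1·σ_2 = 6(g'(3) - Δ_1) = 27.
Forward elimination and back-substitution give σ_0 = 1/8, σ_1 = -13/4, σ_2 = 67/8.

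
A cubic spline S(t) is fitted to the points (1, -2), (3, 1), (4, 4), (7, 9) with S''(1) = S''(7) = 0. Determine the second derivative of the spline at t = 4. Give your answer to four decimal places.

Let M_i = S''(x_i). Step sizes h_i = 2, 1, 3; slopes of the chords Δ_i = (y_(i+1) - y_i)/h_i = 3/2, 3, 5/3.
  2·M_0 + 6·M_1 + 1·M_2 = 6(Δ_1 - Δ_0) = 9
  1·M_1 + 8·M_2 + 3·M_3 = 6(Δ_2 - Δ_1) = -8
Natural end conditions: M_0 = M_3 = 0.
Forward elimination and back-substitution give M_0 = 0, M_1 = 80/47, M_2 = -57/47, M_3 = 0.

-1.2128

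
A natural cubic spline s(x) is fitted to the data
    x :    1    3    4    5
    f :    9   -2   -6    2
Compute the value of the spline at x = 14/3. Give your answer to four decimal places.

-1.5749

Let M_i = s''(x_i). Step sizes h_i = 2, 1, 1; slopes of the chords Δ_i = (y_(i+1) - y_i)/h_i = -11/2, -4, 8.
  2·M_0 + 6·M_1 + 1·M_2 = 6(Δ_1 - Δ_0) = 9
  1·M_1 + 4·M_2 + 1·M_3 = 6(Δ_2 - Δ_1) = 72
Natural end conditions: M_0 = M_3 = 0.
Forward elimination and back-substitution give M_0 = 0, M_1 = -36/23, M_2 = 423/23, M_3 = 0.
On [4, 5], s(x) = -6 + 43/23·(x - 4) + 423/46·(x - 4)² - 141/46·(x - 4)³.
With (x - 4) = 2/3: s(14/3) = -326/207.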